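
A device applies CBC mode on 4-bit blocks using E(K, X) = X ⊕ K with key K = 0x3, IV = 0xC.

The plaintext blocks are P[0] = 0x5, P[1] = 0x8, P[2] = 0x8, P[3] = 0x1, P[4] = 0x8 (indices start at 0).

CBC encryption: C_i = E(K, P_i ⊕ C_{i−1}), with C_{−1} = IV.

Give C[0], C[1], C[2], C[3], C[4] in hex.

C[0] = 0xA, C[1] = 0x1, C[2] = 0xA, C[3] = 0x8, C[4] = 0x3

C[0]: P[0] ⊕ 0xC = 0x9; E(K, 0x9) = 0xA.
C[1]: P[1] ⊕ 0xA = 0x2; E(K, 0x2) = 0x1.
C[2]: P[2] ⊕ 0x1 = 0x9; E(K, 0x9) = 0xA.
C[3]: P[3] ⊕ 0xA = 0xB; E(K, 0xB) = 0x8.
C[4]: P[4] ⊕ 0x8 = 0x0; E(K, 0x0) = 0x3.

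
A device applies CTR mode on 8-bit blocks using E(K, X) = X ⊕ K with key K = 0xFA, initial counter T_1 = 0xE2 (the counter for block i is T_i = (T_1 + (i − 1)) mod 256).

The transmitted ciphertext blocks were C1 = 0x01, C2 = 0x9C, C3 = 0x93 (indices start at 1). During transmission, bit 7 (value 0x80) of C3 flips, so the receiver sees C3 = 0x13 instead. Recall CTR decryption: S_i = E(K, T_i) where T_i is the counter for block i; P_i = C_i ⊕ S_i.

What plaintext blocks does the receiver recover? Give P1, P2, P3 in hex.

Only C3 changed, to 0x13. In CTR, a change in C_i flips the same bit in P_i only; the keystream is unaffected. Decrypting the received ciphertext:
P1: T = 0xE2, S = E(K, T) = 0x18; 0x01 ⊕ 0x18 = 0x19.
P2: T = 0xE3, S = E(K, T) = 0x19; 0x9C ⊕ 0x19 = 0x85.
P3: T = 0xE4, S = E(K, T) = 0x1E; 0x13 ⊕ 0x1E = 0x0D.
Blocks that differ from the original plaintext: P3.

P1 = 0x19, P2 = 0x85, P3 = 0x0D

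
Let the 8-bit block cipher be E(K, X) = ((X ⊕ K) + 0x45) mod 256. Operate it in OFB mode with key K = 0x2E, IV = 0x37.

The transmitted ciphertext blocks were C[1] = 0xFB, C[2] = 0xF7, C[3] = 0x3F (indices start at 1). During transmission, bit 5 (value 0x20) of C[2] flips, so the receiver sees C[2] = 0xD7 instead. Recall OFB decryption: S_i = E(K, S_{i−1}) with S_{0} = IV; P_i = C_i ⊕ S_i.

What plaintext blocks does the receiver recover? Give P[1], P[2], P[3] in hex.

Only C[2] changed, to 0xD7. In OFB, a change in C_i flips the same bit in P_i only; the keystream is unaffected. Decrypting the received ciphertext:
P[1]: S = E(K, 0x37) = 0x5E; 0xFB ⊕ 0x5E = 0xA5.
P[2]: S = E(K, 0x5E) = 0xB5; 0xD7 ⊕ 0xB5 = 0x62.
P[3]: S = E(K, 0xB5) = 0xE0; 0x3F ⊕ 0xE0 = 0xDF.
Blocks that differ from the original plaintext: P[2].

P[1] = 0xA5, P[2] = 0x62, P[3] = 0xDF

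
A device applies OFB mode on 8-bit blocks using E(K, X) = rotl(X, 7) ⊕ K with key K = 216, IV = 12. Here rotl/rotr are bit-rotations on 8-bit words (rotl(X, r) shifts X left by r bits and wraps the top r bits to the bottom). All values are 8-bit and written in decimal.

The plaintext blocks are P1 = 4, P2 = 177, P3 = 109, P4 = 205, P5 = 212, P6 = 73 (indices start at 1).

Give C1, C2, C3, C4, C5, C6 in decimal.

OFB encryption: S_i = E(K, S_{i−1}) with S_{0} = IV; C_i = P_i ⊕ S_i.
C1: S = E(K, 12) = 222; 4 ⊕ 222 = 218.
C2: S = E(K, 222) = 183; 177 ⊕ 183 = 6.
C3: S = E(K, 183) = 3; 109 ⊕ 3 = 110.
C4: S = E(K, 3) = 89; 205 ⊕ 89 = 148.
C5: S = E(K, 89) = 116; 212 ⊕ 116 = 160.
C6: S = E(K, 116) = 226; 73 ⊕ 226 = 171.

C1 = 218, C2 = 6, C3 = 110, C4 = 148, C5 = 160, C6 = 171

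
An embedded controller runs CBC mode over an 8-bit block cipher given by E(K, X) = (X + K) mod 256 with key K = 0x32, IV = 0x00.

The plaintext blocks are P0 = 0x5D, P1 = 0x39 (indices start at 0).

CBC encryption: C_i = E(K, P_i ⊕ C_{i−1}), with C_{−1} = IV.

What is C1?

C0: P0 ⊕ 0x00 = 0x5D; E(K, 0x5D) = 0x8F.
C1: P1 ⊕ 0x8F = 0xB6; E(K, 0xB6) = 0xE8.

C1 = 0xE8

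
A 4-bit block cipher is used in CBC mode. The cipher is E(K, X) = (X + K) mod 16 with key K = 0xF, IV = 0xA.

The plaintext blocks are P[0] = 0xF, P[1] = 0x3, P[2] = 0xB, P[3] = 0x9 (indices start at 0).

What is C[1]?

CBC encryption: C_i = E(K, P_i ⊕ C_{i−1}), with C_{−1} = IV.
C[0]: P[0] ⊕ 0xA = 0x5; E(K, 0x5) = 0x4.
C[1]: P[1] ⊕ 0x4 = 0x7; E(K, 0x7) = 0x6.

C[1] = 0x6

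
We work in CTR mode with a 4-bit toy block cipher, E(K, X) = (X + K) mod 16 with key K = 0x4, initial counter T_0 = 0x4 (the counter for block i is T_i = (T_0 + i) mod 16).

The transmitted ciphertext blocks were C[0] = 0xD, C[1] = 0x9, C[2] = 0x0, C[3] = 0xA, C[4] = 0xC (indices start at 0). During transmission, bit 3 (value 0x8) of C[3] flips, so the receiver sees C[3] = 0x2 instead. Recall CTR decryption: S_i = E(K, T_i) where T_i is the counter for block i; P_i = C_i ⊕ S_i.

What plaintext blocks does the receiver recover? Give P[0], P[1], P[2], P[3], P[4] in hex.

P[0] = 0x5, P[1] = 0x0, P[2] = 0xA, P[3] = 0x9, P[4] = 0x0

Only C[3] changed, to 0x2. In CTR, a change in C_i flips the same bit in P_i only; the keystream is unaffected. Decrypting the received ciphertext:
P[0]: T = 0x4, S = E(K, T) = 0x8; 0xD ⊕ 0x8 = 0x5.
P[1]: T = 0x5, S = E(K, T) = 0x9; 0x9 ⊕ 0x9 = 0x0.
P[2]: T = 0x6, S = E(K, T) = 0xA; 0x0 ⊕ 0xA = 0xA.
P[3]: T = 0x7, S = E(K, T) = 0xB; 0x2 ⊕ 0xB = 0x9.
P[4]: T = 0x8, S = E(K, T) = 0xC; 0xC ⊕ 0xC = 0x0.
Blocks that differ from the original plaintext: P[3].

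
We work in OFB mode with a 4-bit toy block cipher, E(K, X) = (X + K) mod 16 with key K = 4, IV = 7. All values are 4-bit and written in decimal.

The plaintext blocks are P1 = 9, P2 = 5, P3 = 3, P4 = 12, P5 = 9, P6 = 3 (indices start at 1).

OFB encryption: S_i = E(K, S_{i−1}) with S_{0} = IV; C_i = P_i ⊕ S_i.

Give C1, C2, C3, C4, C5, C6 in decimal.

C1: S = E(K, 7) = 11; 9 ⊕ 11 = 2.
C2: S = E(K, 11) = 15; 5 ⊕ 15 = 10.
C3: S = E(K, 15) = 3; 3 ⊕ 3 = 0.
C4: S = E(K, 3) = 7; 12 ⊕ 7 = 11.
C5: S = E(K, 7) = 11; 9 ⊕ 11 = 2.
C6: S = E(K, 11) = 15; 3 ⊕ 15 = 12.

C1 = 2, C2 = 10, C3 = 0, C4 = 11, C5 = 2, C6 = 12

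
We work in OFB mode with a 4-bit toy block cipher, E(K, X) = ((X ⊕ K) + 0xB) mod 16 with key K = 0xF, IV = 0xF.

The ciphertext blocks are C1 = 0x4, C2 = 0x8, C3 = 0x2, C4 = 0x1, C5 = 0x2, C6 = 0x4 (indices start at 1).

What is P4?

P4 = 0xE

OFB decryption: S_i = E(K, S_{i−1}) with S_{0} = IV; P_i = C_i ⊕ S_i.
P1: S = E(K, 0xF) = 0xB; 0x4 ⊕ 0xB = 0xF.
P2: S = E(K, 0xB) = 0xF; 0x8 ⊕ 0xF = 0x7.
P3: S = E(K, 0xF) = 0xB; 0x2 ⊕ 0xB = 0x9.
P4: S = E(K, 0xB) = 0xF; 0x1 ⊕ 0xF = 0xE.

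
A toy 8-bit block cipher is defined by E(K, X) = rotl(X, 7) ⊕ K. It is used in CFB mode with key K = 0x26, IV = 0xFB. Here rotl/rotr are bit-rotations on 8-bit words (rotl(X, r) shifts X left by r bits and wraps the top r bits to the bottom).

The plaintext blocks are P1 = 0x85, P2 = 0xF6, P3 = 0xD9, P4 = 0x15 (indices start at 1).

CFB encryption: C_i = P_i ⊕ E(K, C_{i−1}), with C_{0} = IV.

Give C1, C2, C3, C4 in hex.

C1 = 0x5E, C2 = 0xFF, C3 = 0x00, C4 = 0x33

C1: E(K, 0xFB) = 0xDB; 0x85 ⊕ 0xDB = 0x5E.
C2: E(K, 0x5E) = 0x09; 0xF6 ⊕ 0x09 = 0xFF.
C3: E(K, 0xFF) = 0xD9; 0xD9 ⊕ 0xD9 = 0x00.
C4: E(K, 0x00) = 0x26; 0x15 ⊕ 0x26 = 0x33.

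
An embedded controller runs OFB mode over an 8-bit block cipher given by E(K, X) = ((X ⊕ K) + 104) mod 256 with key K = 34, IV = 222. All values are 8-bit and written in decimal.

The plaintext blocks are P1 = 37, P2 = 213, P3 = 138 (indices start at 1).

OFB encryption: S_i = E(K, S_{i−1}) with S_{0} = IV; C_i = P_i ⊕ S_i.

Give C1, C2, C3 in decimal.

C1: S = E(K, 222) = 100; 37 ⊕ 100 = 65.
C2: S = E(K, 100) = 174; 213 ⊕ 174 = 123.
C3: S = E(K, 174) = 244; 138 ⊕ 244 = 126.

C1 = 65, C2 = 123, C3 = 126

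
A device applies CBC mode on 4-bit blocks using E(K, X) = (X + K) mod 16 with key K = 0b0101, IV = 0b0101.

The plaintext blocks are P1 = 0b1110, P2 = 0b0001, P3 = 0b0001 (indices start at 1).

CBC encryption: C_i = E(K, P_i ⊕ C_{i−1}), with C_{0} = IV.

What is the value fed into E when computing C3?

0b0111

C1: P1 ⊕ 0b0101 = 0b1011; E(K, 0b1011) = 0b0000.
C2: P2 ⊕ 0b0000 = 0b0001; E(K, 0b0001) = 0b0110.
C3: P3 ⊕ 0b0110 = 0b0111; E(K, 0b0111) = 0b1100.
So the input to E for block 3 is 0b0111.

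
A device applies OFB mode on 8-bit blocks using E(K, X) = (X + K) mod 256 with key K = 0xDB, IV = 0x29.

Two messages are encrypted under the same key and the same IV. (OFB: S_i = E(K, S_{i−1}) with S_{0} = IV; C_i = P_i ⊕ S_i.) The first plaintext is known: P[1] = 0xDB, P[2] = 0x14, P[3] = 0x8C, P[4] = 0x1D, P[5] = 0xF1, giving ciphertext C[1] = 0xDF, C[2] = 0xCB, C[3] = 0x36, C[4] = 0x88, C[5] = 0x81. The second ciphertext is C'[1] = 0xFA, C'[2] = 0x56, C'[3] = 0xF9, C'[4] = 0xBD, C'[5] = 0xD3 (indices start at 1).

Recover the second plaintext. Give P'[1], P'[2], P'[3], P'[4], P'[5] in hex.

In OFB with a reused IV, both messages share the same keystream S_i, so C_i ⊕ C'_i = P_i ⊕ P'_i and thus P'_i = P_i ⊕ C_i ⊕ C'_i.
P'[1]: 0xDB ⊕ 0xDF ⊕ 0xFA = 0xFE.
P'[2]: 0x14 ⊕ 0xCB ⊕ 0x56 = 0x89.
P'[3]: 0x8C ⊕ 0x36 ⊕ 0xF9 = 0x43.
P'[4]: 0x1D ⊕ 0x88 ⊕ 0xBD = 0x28.
P'[5]: 0xF1 ⊕ 0x81 ⊕ 0xD3 = 0xA3.

P'[1] = 0xFE, P'[2] = 0x89, P'[3] = 0x43, P'[4] = 0x28, P'[5] = 0xA3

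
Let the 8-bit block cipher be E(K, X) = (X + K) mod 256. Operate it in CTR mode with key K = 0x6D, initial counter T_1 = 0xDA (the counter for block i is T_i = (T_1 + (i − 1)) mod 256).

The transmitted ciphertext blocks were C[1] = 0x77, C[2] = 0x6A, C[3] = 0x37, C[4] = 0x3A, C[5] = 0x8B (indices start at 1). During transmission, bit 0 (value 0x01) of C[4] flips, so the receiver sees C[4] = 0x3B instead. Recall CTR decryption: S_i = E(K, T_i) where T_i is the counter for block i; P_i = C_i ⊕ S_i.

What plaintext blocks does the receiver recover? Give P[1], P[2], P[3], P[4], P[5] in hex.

P[1] = 0x30, P[2] = 0x22, P[3] = 0x7E, P[4] = 0x71, P[5] = 0xC0

Only C[4] changed, to 0x3B. In CTR, a change in C_i flips the same bit in P_i only; the keystream is unaffected. Decrypting the received ciphertext:
P[1]: T = 0xDA, S = E(K, T) = 0x47; 0x77 ⊕ 0x47 = 0x30.
P[2]: T = 0xDB, S = E(K, T) = 0x48; 0x6A ⊕ 0x48 = 0x22.
P[3]: T = 0xDC, S = E(K, T) = 0x49; 0x37 ⊕ 0x49 = 0x7E.
P[4]: T = 0xDD, S = E(K, T) = 0x4A; 0x3B ⊕ 0x4A = 0x71.
P[5]: T = 0xDE, S = E(K, T) = 0x4B; 0x8B ⊕ 0x4B = 0xC0.
Blocks that differ from the original plaintext: P[4].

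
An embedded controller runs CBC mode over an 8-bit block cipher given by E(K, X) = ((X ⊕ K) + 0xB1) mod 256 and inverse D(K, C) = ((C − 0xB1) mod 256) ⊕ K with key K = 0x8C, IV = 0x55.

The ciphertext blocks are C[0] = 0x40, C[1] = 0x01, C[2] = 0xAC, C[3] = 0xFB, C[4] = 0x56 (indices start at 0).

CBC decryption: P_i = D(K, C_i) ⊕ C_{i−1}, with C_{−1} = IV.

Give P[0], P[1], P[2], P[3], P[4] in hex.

P[0]: D(K, 0x40) = 0x03; 0x03 ⊕ 0x55 = 0x56.
P[1]: D(K, 0x01) = 0xDC; 0xDC ⊕ 0x40 = 0x9C.
P[2]: D(K, 0xAC) = 0x77; 0x77 ⊕ 0x01 = 0x76.
P[3]: D(K, 0xFB) = 0xC6; 0xC6 ⊕ 0xAC = 0x6A.
P[4]: D(K, 0x56) = 0x29; 0x29 ⊕ 0xFB = 0xD2.

P[0] = 0x56, P[1] = 0x9C, P[2] = 0x76, P[3] = 0x6A, P[4] = 0xD2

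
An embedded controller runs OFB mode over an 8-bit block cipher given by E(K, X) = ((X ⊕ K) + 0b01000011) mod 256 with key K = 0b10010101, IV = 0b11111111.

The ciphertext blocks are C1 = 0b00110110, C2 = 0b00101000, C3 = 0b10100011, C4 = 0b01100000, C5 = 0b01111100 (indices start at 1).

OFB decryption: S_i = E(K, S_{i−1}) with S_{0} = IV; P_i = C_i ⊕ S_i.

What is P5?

P5 = 0b11001001

P1: S = E(K, 0b11111111) = 0b10101101; 0b00110110 ⊕ 0b10101101 = 0b10011011.
P2: S = E(K, 0b10101101) = 0b01111011; 0b00101000 ⊕ 0b01111011 = 0b01010011.
P3: S = E(K, 0b01111011) = 0b00110001; 0b10100011 ⊕ 0b00110001 = 0b10010010.
P4: S = E(K, 0b00110001) = 0b11100111; 0b01100000 ⊕ 0b11100111 = 0b10000111.
P5: S = E(K, 0b11100111) = 0b10110101; 0b01111100 ⊕ 0b10110101 = 0b11001001.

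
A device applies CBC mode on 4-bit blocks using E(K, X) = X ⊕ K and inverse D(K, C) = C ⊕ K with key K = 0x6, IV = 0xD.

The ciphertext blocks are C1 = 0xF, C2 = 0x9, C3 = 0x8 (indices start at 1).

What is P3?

CBC decryption: P_i = D(K, C_i) ⊕ C_{i−1}, with C_{0} = IV.
P3: D(K, 0x8) = 0xE; 0xE ⊕ 0x9 = 0x7.

P3 = 0x7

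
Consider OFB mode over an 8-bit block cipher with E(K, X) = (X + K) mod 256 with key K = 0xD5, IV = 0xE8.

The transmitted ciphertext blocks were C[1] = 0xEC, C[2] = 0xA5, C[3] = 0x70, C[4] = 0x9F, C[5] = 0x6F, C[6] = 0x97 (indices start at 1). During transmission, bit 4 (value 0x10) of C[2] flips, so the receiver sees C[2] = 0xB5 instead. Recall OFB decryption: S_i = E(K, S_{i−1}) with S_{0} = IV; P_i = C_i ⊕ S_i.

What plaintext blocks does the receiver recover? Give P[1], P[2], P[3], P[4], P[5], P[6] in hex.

Only C[2] changed, to 0xB5. In OFB, a change in C_i flips the same bit in P_i only; the keystream is unaffected. Decrypting the received ciphertext:
P[1]: S = E(K, 0xE8) = 0xBD; 0xEC ⊕ 0xBD = 0x51.
P[2]: S = E(K, 0xBD) = 0x92; 0xB5 ⊕ 0x92 = 0x27.
P[3]: S = E(K, 0x92) = 0x67; 0x70 ⊕ 0x67 = 0x17.
P[4]: S = E(K, 0x67) = 0x3C; 0x9F ⊕ 0x3C = 0xA3.
P[5]: S = E(K, 0x3C) = 0x11; 0x6F ⊕ 0x11 = 0x7E.
P[6]: S = E(K, 0x11) = 0xE6; 0x97 ⊕ 0xE6 = 0x71.
Blocks that differ from the original plaintext: P[2].

P[1] = 0x51, P[2] = 0x27, P[3] = 0x17, P[4] = 0xA3, P[5] = 0x7E, P[6] = 0x71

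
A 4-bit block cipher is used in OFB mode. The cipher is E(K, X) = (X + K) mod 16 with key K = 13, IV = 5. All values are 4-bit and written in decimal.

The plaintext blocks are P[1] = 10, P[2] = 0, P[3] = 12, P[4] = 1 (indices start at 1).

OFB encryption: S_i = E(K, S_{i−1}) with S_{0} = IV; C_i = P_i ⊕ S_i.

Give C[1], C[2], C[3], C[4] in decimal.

C[1]: S = E(K, 5) = 2; 10 ⊕ 2 = 8.
C[2]: S = E(K, 2) = 15; 0 ⊕ 15 = 15.
C[3]: S = E(K, 15) = 12; 12 ⊕ 12 = 0.
C[4]: S = E(K, 12) = 9; 1 ⊕ 9 = 8.

C[1] = 8, C[2] = 15, C[3] = 0, C[4] = 8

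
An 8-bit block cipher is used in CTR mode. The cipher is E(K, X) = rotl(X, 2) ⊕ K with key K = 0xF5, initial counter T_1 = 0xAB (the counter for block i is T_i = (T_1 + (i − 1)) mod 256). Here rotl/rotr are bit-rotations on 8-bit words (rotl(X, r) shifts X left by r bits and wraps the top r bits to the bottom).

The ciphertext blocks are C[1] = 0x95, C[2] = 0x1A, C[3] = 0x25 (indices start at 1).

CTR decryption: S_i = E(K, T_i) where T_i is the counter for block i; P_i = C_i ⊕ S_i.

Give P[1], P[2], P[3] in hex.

P[1]: T = 0xAB, S = E(K, T) = 0x5B; 0x95 ⊕ 0x5B = 0xCE.
P[2]: T = 0xAC, S = E(K, T) = 0x47; 0x1A ⊕ 0x47 = 0x5D.
P[3]: T = 0xAD, S = E(K, T) = 0x43; 0x25 ⊕ 0x43 = 0x66.

P[1] = 0xCE, P[2] = 0x5D, P[3] = 0x66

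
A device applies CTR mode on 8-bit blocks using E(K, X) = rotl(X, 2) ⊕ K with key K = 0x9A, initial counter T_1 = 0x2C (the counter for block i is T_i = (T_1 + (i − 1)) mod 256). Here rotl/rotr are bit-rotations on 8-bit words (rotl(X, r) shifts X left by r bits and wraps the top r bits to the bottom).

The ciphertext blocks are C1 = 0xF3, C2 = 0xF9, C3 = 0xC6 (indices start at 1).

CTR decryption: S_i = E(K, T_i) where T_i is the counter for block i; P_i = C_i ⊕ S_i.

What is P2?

P2: T = 0x2D, S = E(K, T) = 0x2E; 0xF9 ⊕ 0x2E = 0xD7.

P2 = 0xD7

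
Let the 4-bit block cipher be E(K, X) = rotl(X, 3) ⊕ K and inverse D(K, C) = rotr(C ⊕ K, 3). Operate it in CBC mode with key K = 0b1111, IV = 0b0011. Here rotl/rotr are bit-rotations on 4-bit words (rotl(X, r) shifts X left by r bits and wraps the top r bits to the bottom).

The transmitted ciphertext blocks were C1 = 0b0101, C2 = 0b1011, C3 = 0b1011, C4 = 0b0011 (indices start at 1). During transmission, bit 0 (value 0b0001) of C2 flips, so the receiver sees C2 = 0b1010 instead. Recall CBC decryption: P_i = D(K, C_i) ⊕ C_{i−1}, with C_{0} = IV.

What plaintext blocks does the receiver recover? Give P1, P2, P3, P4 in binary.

Only C2 changed, to 0b1010. In CBC, a change in C_i garbles P_i and flips the same bit in P_{i+1}. Decrypting the received ciphertext:
P1: D(K, 0b0101) = 0b0101; 0b0101 ⊕ 0b0011 = 0b0110.
P2: D(K, 0b1010) = 0b1010; 0b1010 ⊕ 0b0101 = 0b1111.
P3: D(K, 0b1011) = 0b1000; 0b1000 ⊕ 0b1010 = 0b0010.
P4: D(K, 0b0011) = 0b1001; 0b1001 ⊕ 0b1011 = 0b0010.
Blocks that differ from the original plaintext: P2, P3.

P1 = 0b0110, P2 = 0b1111, P3 = 0b0010, P4 = 0b0010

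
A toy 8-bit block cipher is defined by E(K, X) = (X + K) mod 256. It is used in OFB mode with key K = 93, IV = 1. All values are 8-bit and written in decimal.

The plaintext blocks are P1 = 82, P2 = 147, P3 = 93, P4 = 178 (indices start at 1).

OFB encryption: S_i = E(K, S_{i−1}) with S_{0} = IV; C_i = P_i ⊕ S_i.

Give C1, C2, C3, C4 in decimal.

C1 = 12, C2 = 40, C3 = 69, C4 = 199

C1: S = E(K, 1) = 94; 82 ⊕ 94 = 12.
C2: S = E(K, 94) = 187; 147 ⊕ 187 = 40.
C3: S = E(K, 187) = 24; 93 ⊕ 24 = 69.
C4: S = E(K, 24) = 117; 178 ⊕ 117 = 199.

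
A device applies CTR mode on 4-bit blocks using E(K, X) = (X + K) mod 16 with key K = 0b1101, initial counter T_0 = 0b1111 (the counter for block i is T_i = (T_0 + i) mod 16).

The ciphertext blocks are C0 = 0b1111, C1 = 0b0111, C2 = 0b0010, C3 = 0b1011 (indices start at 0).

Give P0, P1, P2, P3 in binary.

P0 = 0b0011, P1 = 0b1010, P2 = 0b1100, P3 = 0b0100

CTR decryption: S_i = E(K, T_i) where T_i is the counter for block i; P_i = C_i ⊕ S_i.
P0: T = 0b1111, S = E(K, T) = 0b1100; 0b1111 ⊕ 0b1100 = 0b0011.
P1: T = 0b0000, S = E(K, T) = 0b1101; 0b0111 ⊕ 0b1101 = 0b1010.
P2: T = 0b0001, S = E(K, T) = 0b1110; 0b0010 ⊕ 0b1110 = 0b1100.
P3: T = 0b0010, S = E(K, T) = 0b1111; 0b1011 ⊕ 0b1111 = 0b0100.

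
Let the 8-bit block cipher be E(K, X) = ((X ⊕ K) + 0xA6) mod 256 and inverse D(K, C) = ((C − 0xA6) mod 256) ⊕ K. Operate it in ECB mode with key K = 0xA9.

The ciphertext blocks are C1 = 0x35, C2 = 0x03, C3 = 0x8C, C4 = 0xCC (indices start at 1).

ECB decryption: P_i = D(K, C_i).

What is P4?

P4 = 0x8F

P4: D(K, 0xCC) = 0x8F.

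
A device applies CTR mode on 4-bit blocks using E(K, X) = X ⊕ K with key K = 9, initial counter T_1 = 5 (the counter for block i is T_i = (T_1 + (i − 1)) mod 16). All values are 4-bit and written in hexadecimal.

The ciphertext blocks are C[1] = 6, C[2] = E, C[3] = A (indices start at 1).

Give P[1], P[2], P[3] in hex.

P[1] = A, P[2] = 1, P[3] = 4

CTR decryption: S_i = E(K, T_i) where T_i is the counter for block i; P_i = C_i ⊕ S_i.
P[1]: T = 5, S = E(K, T) = C; 6 ⊕ C = A.
P[2]: T = 6, S = E(K, T) = F; E ⊕ F = 1.
P[3]: T = 7, S = E(K, T) = E; A ⊕ E = 4.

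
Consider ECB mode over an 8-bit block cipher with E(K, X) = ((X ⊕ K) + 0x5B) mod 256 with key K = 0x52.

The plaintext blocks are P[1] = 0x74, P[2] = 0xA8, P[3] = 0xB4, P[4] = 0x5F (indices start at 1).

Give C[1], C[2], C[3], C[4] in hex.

C[1] = 0x81, C[2] = 0x55, C[3] = 0x41, C[4] = 0x68

ECB encryption: C_i = E(K, P_i).
C[1]: E(K, 0x74) = 0x81.
C[2]: E(K, 0xA8) = 0x55.
C[3]: E(K, 0xB4) = 0x41.
C[4]: E(K, 0x5F) = 0x68.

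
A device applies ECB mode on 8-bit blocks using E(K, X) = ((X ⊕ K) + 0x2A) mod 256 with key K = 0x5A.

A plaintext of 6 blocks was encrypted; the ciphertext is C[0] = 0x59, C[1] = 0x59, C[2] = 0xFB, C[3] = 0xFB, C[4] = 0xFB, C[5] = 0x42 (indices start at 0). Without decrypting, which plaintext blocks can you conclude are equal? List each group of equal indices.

P[0] = P[1]; P[2] = P[3] = P[4]

ECB encrypts each block independently with the same key, so equal ciphertext blocks imply equal plaintext blocks.
C[0] = C[1] = 0x59, so P[0] = P[1].
C[2] = C[3] = C[4] = 0xFB, so P[2] = P[3] = P[4].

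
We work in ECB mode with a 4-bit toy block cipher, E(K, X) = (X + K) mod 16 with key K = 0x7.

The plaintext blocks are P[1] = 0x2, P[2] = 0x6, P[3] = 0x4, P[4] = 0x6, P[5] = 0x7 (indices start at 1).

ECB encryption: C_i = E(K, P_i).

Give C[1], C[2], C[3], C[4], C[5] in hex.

C[1]: E(K, 0x2) = 0x9.
C[2]: E(K, 0x6) = 0xD.
C[3]: E(K, 0x4) = 0xB.
C[4]: E(K, 0x6) = 0xD.
C[5]: E(K, 0x7) = 0xE.

C[1] = 0x9, C[2] = 0xD, C[3] = 0xB, C[4] = 0xD, C[5] = 0xE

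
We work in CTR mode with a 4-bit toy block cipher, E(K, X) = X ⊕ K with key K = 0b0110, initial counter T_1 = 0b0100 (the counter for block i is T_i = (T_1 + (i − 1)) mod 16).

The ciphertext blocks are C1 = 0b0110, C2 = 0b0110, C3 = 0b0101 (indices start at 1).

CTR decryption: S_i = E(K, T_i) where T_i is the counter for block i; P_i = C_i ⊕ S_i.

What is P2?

P2 = 0b0101

P2: T = 0b0101, S = E(K, T) = 0b0011; 0b0110 ⊕ 0b0011 = 0b0101.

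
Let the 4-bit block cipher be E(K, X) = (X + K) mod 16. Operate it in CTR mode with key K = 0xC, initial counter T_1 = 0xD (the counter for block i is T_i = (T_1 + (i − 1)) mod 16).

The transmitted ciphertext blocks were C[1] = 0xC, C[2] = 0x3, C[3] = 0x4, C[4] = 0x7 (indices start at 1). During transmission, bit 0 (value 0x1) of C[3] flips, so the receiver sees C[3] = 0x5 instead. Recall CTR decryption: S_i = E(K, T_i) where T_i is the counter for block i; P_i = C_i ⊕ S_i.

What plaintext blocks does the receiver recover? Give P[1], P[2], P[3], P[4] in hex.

P[1] = 0x5, P[2] = 0x9, P[3] = 0xE, P[4] = 0xB

Only C[3] changed, to 0x5. In CTR, a change in C_i flips the same bit in P_i only; the keystream is unaffected. Decrypting the received ciphertext:
P[1]: T = 0xD, S = E(K, T) = 0x9; 0xC ⊕ 0x9 = 0x5.
P[2]: T = 0xE, S = E(K, T) = 0xA; 0x3 ⊕ 0xA = 0x9.
P[3]: T = 0xF, S = E(K, T) = 0xB; 0x5 ⊕ 0xB = 0xE.
P[4]: T = 0x0, S = E(K, T) = 0xC; 0x7 ⊕ 0xC = 0xB.
Blocks that differ from the original plaintext: P[3].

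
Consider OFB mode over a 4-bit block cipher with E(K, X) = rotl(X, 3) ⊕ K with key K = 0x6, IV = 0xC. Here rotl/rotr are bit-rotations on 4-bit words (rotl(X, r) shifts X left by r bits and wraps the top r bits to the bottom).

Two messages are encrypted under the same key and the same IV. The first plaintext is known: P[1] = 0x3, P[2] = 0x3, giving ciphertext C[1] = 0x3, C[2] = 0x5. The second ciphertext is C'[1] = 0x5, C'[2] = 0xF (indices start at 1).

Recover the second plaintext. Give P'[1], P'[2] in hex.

In OFB with a reused IV, both messages share the same keystream S_i, so C_i ⊕ C'_i = P_i ⊕ P'_i and thus P'_i = P_i ⊕ C_i ⊕ C'_i.
P'[1]: 0x3 ⊕ 0x3 ⊕ 0x5 = 0x5.
P'[2]: 0x3 ⊕ 0x5 ⊕ 0xF = 0x9.

P'[1] = 0x5, P'[2] = 0x9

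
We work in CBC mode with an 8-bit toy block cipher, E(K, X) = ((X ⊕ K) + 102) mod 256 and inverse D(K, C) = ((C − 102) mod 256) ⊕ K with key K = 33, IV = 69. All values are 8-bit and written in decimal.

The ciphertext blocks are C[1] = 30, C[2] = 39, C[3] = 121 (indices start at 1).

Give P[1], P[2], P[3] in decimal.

CBC decryption: P_i = D(K, C_i) ⊕ C_{i−1}, with C_{0} = IV.
P[1]: D(K, 30) = 153; 153 ⊕ 69 = 220.
P[2]: D(K, 39) = 224; 224 ⊕ 30 = 254.
P[3]: D(K, 121) = 50; 50 ⊕ 39 = 21.

P[1] = 220, P[2] = 254, P[3] = 21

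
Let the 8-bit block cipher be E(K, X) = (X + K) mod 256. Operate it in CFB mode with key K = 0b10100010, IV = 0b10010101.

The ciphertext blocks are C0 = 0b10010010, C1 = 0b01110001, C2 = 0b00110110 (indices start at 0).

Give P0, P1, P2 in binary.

CFB decryption: P_i = C_i ⊕ E(K, C_{i−1}), with C_{−1} = IV.
P0: E(K, 0b10010101) = 0b00110111; 0b10010010 ⊕ 0b00110111 = 0b10100101.
P1: E(K, 0b10010010) = 0b00110100; 0b01110001 ⊕ 0b00110100 = 0b01000101.
P2: E(K, 0b01110001) = 0b00010011; 0b00110110 ⊕ 0b00010011 = 0b00100101.

P0 = 0b10100101, P1 = 0b01000101, P2 = 0b00100101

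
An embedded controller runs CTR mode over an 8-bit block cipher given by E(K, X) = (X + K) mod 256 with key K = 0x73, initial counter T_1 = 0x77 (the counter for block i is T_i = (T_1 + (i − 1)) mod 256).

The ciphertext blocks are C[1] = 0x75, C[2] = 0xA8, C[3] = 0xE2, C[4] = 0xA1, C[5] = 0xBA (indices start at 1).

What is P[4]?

P[4] = 0x4C

CTR decryption: S_i = E(K, T_i) where T_i is the counter for block i; P_i = C_i ⊕ S_i.
P[4]: T = 0x7A, S = E(K, T) = 0xED; 0xA1 ⊕ 0xED = 0x4C.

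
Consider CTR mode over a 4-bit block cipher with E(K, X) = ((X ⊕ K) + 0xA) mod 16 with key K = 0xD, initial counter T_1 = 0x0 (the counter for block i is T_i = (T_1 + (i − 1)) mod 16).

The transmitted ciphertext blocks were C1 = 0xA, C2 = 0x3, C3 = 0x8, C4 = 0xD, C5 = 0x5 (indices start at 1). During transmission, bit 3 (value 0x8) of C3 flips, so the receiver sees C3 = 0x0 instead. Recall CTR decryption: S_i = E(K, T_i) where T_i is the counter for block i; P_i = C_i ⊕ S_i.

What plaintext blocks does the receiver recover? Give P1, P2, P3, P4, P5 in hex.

Only C3 changed, to 0x0. In CTR, a change in C_i flips the same bit in P_i only; the keystream is unaffected. Decrypting the received ciphertext:
P1: T = 0x0, S = E(K, T) = 0x7; 0xA ⊕ 0x7 = 0xD.
P2: T = 0x1, S = E(K, T) = 0x6; 0x3 ⊕ 0x6 = 0x5.
P3: T = 0x2, S = E(K, T) = 0x9; 0x0 ⊕ 0x9 = 0x9.
P4: T = 0x3, S = E(K, T) = 0x8; 0xD ⊕ 0x8 = 0x5.
P5: T = 0x4, S = E(K, T) = 0x3; 0x5 ⊕ 0x3 = 0x6.
Blocks that differ from the original plaintext: P3.

P1 = 0xD, P2 = 0x5, P3 = 0x9, P4 = 0x5, P5 = 0x6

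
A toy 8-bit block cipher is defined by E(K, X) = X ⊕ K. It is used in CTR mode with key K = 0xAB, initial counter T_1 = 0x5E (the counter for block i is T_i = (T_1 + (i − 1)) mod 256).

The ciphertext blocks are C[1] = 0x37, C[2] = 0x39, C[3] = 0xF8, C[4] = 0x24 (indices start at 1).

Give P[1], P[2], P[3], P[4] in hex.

P[1] = 0xC2, P[2] = 0xCD, P[3] = 0x33, P[4] = 0xEE

CTR decryption: S_i = E(K, T_i) where T_i is the counter for block i; P_i = C_i ⊕ S_i.
P[1]: T = 0x5E, S = E(K, T) = 0xF5; 0x37 ⊕ 0xF5 = 0xC2.
P[2]: T = 0x5F, S = E(K, T) = 0xF4; 0x39 ⊕ 0xF4 = 0xCD.
P[3]: T = 0x60, S = E(K, T) = 0xCB; 0xF8 ⊕ 0xCB = 0x33.
P[4]: T = 0x61, S = E(K, T) = 0xCA; 0x24 ⊕ 0xCA = 0xEE.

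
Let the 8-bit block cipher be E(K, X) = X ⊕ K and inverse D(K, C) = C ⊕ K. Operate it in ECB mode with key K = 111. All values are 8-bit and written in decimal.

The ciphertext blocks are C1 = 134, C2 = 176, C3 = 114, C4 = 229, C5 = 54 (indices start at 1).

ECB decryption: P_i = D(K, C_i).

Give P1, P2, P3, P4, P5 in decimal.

P1: D(K, 134) = 233.
P2: D(K, 176) = 223.
P3: D(K, 114) = 29.
P4: D(K, 229) = 138.
P5: D(K, 54) = 89.

P1 = 233, P2 = 223, P3 = 29, P4 = 138, P5 = 89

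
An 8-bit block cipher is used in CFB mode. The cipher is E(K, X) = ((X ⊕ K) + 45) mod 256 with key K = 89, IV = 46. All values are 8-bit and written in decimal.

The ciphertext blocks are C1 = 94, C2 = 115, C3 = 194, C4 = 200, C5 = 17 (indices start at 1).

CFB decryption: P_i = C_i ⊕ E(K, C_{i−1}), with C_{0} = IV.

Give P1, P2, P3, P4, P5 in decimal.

P1 = 250, P2 = 71, P3 = 149, P4 = 0, P5 = 175

P1: E(K, 46) = 164; 94 ⊕ 164 = 250.
P2: E(K, 94) = 52; 115 ⊕ 52 = 71.
P3: E(K, 115) = 87; 194 ⊕ 87 = 149.
P4: E(K, 194) = 200; 200 ⊕ 200 = 0.
P5: E(K, 200) = 190; 17 ⊕ 190 = 175.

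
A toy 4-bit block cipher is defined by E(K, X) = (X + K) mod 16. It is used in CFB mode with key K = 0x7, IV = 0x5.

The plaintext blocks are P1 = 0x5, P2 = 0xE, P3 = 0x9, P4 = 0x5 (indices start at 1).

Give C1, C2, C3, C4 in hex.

CFB encryption: C_i = P_i ⊕ E(K, C_{i−1}), with C_{0} = IV.
C1: E(K, 0x5) = 0xC; 0x5 ⊕ 0xC = 0x9.
C2: E(K, 0x9) = 0x0; 0xE ⊕ 0x0 = 0xE.
C3: E(K, 0xE) = 0x5; 0x9 ⊕ 0x5 = 0xC.
C4: E(K, 0xC) = 0x3; 0x5 ⊕ 0x3 = 0x6.

C1 = 0x9, C2 = 0xE, C3 = 0xC, C4 = 0x6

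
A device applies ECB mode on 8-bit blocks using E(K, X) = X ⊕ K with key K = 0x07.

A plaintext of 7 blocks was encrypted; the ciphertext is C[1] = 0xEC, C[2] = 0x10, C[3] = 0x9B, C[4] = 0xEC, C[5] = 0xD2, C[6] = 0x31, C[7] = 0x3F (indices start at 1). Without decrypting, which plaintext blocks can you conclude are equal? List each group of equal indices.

ECB encrypts each block independently with the same key, so equal ciphertext blocks imply equal plaintext blocks.
C[1] = C[4] = 0xEC, so P[1] = P[4].

P[1] = P[4]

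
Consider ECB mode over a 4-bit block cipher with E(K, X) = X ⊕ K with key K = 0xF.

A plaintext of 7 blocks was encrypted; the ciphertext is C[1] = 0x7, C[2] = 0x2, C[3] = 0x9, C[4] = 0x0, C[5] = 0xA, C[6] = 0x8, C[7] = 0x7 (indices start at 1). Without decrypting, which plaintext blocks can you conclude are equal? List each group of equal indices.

ECB encrypts each block independently with the same key, so equal ciphertext blocks imply equal plaintext blocks.
C[1] = C[7] = 0x7, so P[1] = P[7].

P[1] = P[7]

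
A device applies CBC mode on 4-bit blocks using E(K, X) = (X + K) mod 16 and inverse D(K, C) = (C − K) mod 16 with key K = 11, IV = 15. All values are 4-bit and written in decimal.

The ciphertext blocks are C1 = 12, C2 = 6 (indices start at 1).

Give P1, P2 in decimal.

CBC decryption: P_i = D(K, C_i) ⊕ C_{i−1}, with C_{0} = IV.
P1: D(K, 12) = 1; 1 ⊕ 15 = 14.
P2: D(K, 6) = 11; 11 ⊕ 12 = 7.

P1 = 14, P2 = 7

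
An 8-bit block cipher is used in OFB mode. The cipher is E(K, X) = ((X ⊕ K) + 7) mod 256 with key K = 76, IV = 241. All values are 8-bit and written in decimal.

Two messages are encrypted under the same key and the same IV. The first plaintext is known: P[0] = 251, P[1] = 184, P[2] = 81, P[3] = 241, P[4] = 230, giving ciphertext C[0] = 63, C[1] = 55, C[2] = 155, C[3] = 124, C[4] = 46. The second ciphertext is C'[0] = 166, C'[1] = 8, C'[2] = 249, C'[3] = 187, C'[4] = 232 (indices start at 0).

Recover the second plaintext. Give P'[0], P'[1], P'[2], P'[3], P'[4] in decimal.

In OFB with a reused IV, both messages share the same keystream S_i, so C_i ⊕ C'_i = P_i ⊕ P'_i and thus P'_i = P_i ⊕ C_i ⊕ C'_i.
P'[0]: 251 ⊕ 63 ⊕ 166 = 98.
P'[1]: 184 ⊕ 55 ⊕ 8 = 135.
P'[2]: 81 ⊕ 155 ⊕ 249 = 51.
P'[3]: 241 ⊕ 124 ⊕ 187 = 54.
P'[4]: 230 ⊕ 46 ⊕ 232 = 32.

P'[0] = 98, P'[1] = 135, P'[2] = 51, P'[3] = 54, P'[4] = 32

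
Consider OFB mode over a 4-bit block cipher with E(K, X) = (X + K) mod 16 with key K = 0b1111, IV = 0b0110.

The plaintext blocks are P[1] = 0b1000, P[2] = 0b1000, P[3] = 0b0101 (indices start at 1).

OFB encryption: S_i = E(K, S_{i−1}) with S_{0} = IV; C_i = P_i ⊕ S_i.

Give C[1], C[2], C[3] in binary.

C[1]: S = E(K, 0b0110) = 0b0101; 0b1000 ⊕ 0b0101 = 0b1101.
C[2]: S = E(K, 0b0101) = 0b0100; 0b1000 ⊕ 0b0100 = 0b1100.
C[3]: S = E(K, 0b0100) = 0b0011; 0b0101 ⊕ 0b0011 = 0b0110.

C[1] = 0b1101, C[2] = 0b1100, C[3] = 0b0110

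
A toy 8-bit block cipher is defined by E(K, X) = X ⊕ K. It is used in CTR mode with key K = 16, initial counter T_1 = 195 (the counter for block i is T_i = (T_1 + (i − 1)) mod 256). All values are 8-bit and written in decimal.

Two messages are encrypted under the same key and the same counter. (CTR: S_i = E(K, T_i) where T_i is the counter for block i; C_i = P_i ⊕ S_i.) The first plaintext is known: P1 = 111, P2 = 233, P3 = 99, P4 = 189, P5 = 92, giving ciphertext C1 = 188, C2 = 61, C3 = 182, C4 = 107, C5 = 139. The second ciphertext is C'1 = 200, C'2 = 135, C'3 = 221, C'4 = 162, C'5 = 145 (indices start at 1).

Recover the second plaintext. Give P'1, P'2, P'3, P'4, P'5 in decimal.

In CTR with a reused counter, both messages share the same keystream S_i, so C_i ⊕ C'_i = P_i ⊕ P'_i and thus P'_i = P_i ⊕ C_i ⊕ C'_i.
P'1: 111 ⊕ 188 ⊕ 200 = 27.
P'2: 233 ⊕ 61 ⊕ 135 = 83.
P'3: 99 ⊕ 182 ⊕ 221 = 8.
P'4: 189 ⊕ 107 ⊕ 162 = 116.
P'5: 92 ⊕ 139 ⊕ 145 = 70.

P'1 = 27, P'2 = 83, P'3 = 8, P'4 = 116, P'5 = 70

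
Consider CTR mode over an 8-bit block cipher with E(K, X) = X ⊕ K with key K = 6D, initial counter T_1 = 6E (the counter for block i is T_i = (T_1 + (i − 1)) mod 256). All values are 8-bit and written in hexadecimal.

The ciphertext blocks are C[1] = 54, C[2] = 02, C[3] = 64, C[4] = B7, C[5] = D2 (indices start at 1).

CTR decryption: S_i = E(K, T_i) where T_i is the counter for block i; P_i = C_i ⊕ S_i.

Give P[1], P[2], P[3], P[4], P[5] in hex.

P[1]: T = 6E, S = E(K, T) = 03; 54 ⊕ 03 = 57.
P[2]: T = 6F, S = E(K, T) = 02; 02 ⊕ 02 = 00.
P[3]: T = 70, S = E(K, T) = 1D; 64 ⊕ 1D = 79.
P[4]: T = 71, S = E(K, T) = 1C; B7 ⊕ 1C = AB.
P[5]: T = 72, S = E(K, T) = 1F; D2 ⊕ 1F = CD.

P[1] = 57, P[2] = 00, P[3] = 79, P[4] = AB, P[5] = CD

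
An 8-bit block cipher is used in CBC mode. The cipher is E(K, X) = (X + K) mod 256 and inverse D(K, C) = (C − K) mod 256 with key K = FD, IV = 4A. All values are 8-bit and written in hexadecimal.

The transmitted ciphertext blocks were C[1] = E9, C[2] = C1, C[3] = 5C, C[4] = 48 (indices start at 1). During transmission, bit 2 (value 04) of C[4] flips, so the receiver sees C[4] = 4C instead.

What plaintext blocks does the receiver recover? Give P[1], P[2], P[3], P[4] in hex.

CBC decryption: P_i = D(K, C_i) ⊕ C_{i−1}, with C_{0} = IV.
Only C[4] changed, to 4C. In CBC, a change in C_i garbles P_i and flips the same bit in P_{i+1}. Decrypting the received ciphertext:
P[1]: D(K, E9) = EC; EC ⊕ 4A = A6.
P[2]: D(K, C1) = C4; C4 ⊕ E9 = 2D.
P[3]: D(K, 5C) = 5F; 5F ⊕ C1 = 9E.
P[4]: D(K, 4C) = 4F; 4F ⊕ 5C = 13.
Blocks that differ from the original plaintext: P[4].

P[1] = A6, P[2] = 2D, P[3] = 9E, P[4] = 13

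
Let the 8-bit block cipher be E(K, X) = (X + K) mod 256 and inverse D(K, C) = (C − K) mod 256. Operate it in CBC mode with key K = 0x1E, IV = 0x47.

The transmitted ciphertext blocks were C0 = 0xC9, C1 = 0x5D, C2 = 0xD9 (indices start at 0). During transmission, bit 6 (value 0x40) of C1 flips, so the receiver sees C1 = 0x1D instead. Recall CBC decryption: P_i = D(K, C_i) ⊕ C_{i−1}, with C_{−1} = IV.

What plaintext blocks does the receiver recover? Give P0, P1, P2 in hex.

Only C1 changed, to 0x1D. In CBC, a change in C_i garbles P_i and flips the same bit in P_{i+1}. Decrypting the received ciphertext:
P0: D(K, 0xC9) = 0xAB; 0xAB ⊕ 0x47 = 0xEC.
P1: D(K, 0x1D) = 0xFF; 0xFF ⊕ 0xC9 = 0x36.
P2: D(K, 0xD9) = 0xBB; 0xBB ⊕ 0x1D = 0xA6.
Blocks that differ from the original plaintext: P1, P2.

P0 = 0xEC, P1 = 0x36, P2 = 0xA6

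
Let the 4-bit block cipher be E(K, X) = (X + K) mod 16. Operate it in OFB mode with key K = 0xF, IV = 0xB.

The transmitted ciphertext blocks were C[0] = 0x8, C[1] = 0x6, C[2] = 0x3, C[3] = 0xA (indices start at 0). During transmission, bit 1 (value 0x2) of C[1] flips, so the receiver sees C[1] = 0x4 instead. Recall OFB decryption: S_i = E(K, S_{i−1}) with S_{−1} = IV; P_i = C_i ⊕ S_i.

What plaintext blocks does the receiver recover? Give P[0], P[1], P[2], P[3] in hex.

Only C[1] changed, to 0x4. In OFB, a change in C_i flips the same bit in P_i only; the keystream is unaffected. Decrypting the received ciphertext:
P[0]: S = E(K, 0xB) = 0xA; 0x8 ⊕ 0xA = 0x2.
P[1]: S = E(K, 0xA) = 0x9; 0x4 ⊕ 0x9 = 0xD.
P[2]: S = E(K, 0x9) = 0x8; 0x3 ⊕ 0x8 = 0xB.
P[3]: S = E(K, 0x8) = 0x7; 0xA ⊕ 0x7 = 0xD.
Blocks that differ from the original plaintext: P[1].

P[0] = 0x2, P[1] = 0xD, P[2] = 0xB, P[3] = 0xD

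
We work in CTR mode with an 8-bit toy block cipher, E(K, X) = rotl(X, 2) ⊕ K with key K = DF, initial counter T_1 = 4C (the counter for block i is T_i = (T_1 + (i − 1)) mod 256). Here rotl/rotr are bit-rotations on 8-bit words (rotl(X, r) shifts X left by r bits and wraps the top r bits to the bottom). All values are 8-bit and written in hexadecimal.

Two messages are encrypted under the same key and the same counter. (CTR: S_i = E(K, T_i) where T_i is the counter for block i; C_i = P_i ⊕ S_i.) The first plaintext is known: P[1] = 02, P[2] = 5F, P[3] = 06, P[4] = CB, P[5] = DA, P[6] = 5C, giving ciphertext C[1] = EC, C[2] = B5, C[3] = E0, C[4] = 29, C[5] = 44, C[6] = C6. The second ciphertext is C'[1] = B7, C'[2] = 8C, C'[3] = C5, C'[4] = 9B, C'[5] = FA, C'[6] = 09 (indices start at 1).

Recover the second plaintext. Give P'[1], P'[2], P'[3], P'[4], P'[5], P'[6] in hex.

P'[1] = 59, P'[2] = 66, P'[3] = 23, P'[4] = 79, P'[5] = 64, P'[6] = 93

In CTR with a reused counter, both messages share the same keystream S_i, so C_i ⊕ C'_i = P_i ⊕ P'_i and thus P'_i = P_i ⊕ C_i ⊕ C'_i.
P'[1]: 02 ⊕ EC ⊕ B7 = 59.
P'[2]: 5F ⊕ B5 ⊕ 8C = 66.
P'[3]: 06 ⊕ E0 ⊕ C5 = 23.
P'[4]: CB ⊕ 29 ⊕ 9B = 79.
P'[5]: DA ⊕ 44 ⊕ FA = 64.
P'[6]: 5C ⊕ C6 ⊕ 09 = 93.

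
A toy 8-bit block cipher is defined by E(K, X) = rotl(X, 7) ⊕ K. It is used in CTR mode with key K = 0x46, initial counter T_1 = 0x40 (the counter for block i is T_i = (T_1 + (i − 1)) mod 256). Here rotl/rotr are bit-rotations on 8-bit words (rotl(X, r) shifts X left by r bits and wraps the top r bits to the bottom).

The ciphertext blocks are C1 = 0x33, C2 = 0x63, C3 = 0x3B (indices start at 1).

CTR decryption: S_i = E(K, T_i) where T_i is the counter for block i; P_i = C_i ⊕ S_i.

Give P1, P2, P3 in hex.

P1: T = 0x40, S = E(K, T) = 0x66; 0x33 ⊕ 0x66 = 0x55.
P2: T = 0x41, S = E(K, T) = 0xE6; 0x63 ⊕ 0xE6 = 0x85.
P3: T = 0x42, S = E(K, T) = 0x67; 0x3B ⊕ 0x67 = 0x5C.

P1 = 0x55, P2 = 0x85, P3 = 0x5C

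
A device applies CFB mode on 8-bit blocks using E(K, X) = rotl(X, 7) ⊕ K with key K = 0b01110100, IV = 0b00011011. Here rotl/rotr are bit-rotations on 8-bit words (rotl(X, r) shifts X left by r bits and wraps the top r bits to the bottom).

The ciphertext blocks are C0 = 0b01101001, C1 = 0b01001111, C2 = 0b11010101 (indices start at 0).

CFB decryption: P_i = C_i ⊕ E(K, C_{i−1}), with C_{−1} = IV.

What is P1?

P1: E(K, 0b01101001) = 0b11000000; 0b01001111 ⊕ 0b11000000 = 0b10001111.

P1 = 0b10001111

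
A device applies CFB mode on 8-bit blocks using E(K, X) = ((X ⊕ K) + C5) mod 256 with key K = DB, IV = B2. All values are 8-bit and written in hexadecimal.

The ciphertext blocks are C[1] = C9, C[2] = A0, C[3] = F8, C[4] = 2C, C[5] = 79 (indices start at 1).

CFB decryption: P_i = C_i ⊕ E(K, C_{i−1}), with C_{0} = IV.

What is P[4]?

P[4]: E(K, F8) = E8; 2C ⊕ E8 = C4.

P[4] = C4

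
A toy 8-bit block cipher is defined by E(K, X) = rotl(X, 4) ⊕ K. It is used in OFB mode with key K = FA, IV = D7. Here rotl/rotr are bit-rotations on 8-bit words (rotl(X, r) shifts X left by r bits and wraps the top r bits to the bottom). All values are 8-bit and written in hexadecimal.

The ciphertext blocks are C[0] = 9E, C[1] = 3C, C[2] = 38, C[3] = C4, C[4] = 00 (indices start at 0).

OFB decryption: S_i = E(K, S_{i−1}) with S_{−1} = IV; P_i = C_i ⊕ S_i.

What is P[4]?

P[4] = 87

P[0]: S = E(K, D7) = 87; 9E ⊕ 87 = 19.
P[1]: S = E(K, 87) = 82; 3C ⊕ 82 = BE.
P[2]: S = E(K, 82) = D2; 38 ⊕ D2 = EA.
P[3]: S = E(K, D2) = D7; C4 ⊕ D7 = 13.
P[4]: S = E(K, D7) = 87; 00 ⊕ 87 = 87.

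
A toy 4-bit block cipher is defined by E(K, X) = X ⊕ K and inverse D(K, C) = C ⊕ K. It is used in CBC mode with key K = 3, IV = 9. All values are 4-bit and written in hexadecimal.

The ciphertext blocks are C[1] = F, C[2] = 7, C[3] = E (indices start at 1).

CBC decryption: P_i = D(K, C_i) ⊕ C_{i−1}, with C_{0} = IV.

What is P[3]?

P[3] = A

P[3]: D(K, E) = D; D ⊕ 7 = A.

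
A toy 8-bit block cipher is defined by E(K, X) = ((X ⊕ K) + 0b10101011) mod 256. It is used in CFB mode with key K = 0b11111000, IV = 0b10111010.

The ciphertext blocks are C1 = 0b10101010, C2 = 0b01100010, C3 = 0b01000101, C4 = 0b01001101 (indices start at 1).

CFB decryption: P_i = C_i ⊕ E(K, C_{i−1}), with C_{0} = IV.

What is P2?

P2: E(K, 0b10101010) = 0b11111101; 0b01100010 ⊕ 0b11111101 = 0b10011111.

P2 = 0b10011111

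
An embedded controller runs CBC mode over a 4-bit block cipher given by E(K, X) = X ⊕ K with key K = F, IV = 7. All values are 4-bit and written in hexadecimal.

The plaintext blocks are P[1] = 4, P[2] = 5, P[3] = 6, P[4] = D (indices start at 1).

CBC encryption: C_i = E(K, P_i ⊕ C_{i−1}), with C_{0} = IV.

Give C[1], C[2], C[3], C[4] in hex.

C[1]: P[1] ⊕ 7 = 3; E(K, 3) = C.
C[2]: P[2] ⊕ C = 9; E(K, 9) = 6.
C[3]: P[3] ⊕ 6 = 0; E(K, 0) = F.
C[4]: P[4] ⊕ F = 2; E(K, 2) = D.

C[1] = C, C[2] = 6, C[3] = F, C[4] = D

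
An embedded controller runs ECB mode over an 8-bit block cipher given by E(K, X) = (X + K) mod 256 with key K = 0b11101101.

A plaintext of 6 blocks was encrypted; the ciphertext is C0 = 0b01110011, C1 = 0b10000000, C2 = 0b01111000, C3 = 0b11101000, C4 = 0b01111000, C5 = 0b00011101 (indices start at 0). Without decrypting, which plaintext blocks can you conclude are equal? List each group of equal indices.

P2 = P4

ECB encrypts each block independently with the same key, so equal ciphertext blocks imply equal plaintext blocks.
C2 = C4 = 0b01111000, so P2 = P4.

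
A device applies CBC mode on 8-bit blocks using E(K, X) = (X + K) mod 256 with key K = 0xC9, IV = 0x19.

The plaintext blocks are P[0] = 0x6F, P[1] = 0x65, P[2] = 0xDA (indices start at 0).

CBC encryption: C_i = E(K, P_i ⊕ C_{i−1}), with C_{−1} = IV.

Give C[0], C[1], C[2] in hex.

C[0]: P[0] ⊕ 0x19 = 0x76; E(K, 0x76) = 0x3F.
C[1]: P[1] ⊕ 0x3F = 0x5A; E(K, 0x5A) = 0x23.
C[2]: P[2] ⊕ 0x23 = 0xF9; E(K, 0xF9) = 0xC2.

C[0] = 0x3F, C[1] = 0x23, C[2] = 0xC2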